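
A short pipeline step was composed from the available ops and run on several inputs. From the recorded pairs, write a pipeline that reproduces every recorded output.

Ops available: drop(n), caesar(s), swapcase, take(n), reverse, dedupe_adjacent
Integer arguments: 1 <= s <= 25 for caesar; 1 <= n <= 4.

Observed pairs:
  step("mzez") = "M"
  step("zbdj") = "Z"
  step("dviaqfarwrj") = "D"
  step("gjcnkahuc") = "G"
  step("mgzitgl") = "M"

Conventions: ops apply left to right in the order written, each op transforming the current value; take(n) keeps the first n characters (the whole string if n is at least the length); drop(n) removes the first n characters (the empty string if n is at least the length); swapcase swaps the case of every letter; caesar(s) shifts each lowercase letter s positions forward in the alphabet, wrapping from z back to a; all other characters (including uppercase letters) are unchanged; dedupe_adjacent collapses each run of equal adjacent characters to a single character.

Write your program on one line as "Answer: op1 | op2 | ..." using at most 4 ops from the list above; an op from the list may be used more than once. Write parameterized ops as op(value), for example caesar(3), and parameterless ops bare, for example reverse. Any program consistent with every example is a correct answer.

take(4) | swapcase | reverse | drop(3)

Check, running the answer program on each example:
  "mzez" -> "mzez" -> "MZEZ" -> "ZEZM" -> "M"
  "zbdj" -> "zbdj" -> "ZBDJ" -> "JDBZ" -> "Z"
  "dviaqfarwrj" -> "dvia" -> "DVIA" -> "AIVD" -> "D"
  "gjcnkahuc" -> "gjcn" -> "GJCN" -> "NCJG" -> "G"
  "mgzitgl" -> "mgzi" -> "MGZI" -> "IZGM" -> "M"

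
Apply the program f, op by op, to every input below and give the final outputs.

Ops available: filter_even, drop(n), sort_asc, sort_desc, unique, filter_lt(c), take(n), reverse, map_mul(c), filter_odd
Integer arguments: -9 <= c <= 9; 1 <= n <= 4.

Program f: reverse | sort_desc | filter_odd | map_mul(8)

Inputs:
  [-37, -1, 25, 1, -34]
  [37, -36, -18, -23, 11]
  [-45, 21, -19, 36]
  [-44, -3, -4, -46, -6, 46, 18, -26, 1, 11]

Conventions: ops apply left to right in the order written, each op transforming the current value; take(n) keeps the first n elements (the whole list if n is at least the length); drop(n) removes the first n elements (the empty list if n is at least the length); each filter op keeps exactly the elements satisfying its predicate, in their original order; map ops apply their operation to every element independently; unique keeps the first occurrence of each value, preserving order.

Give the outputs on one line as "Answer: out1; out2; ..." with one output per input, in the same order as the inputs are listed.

Execution, op by op:
  [-37, -1, 25, 1, -34] -> [-34, 1, 25, -1, -37] -> [25, 1, -1, -34, -37] -> [25, 1, -1, -37] -> [200, 8, -8, -296]
  [37, -36, -18, -23, 11] -> [11, -23, -18, -36, 37] -> [37, 11, -18, -23, -36] -> [37, 11, -23] -> [296, 88, -184]
  [-45, 21, -19, 36] -> [36, -19, 21, -45] -> [36, 21, -19, -45] -> [21, -19, -45] -> [168, -152, -360]
  [-44, -3, -4, -46, -6, 46, 18, -26, 1, 11] -> [11, 1, -26, 18, 46, -6, -46, -4, -3, -44] -> [46, 18, 11, 1, -3, -4, -6, -26, -44, -46] -> [11, 1, -3] -> [88, 8, -24]

[200, 8, -8, -296]; [296, 88, -184]; [168, -152, -360]; [88, 8, -24]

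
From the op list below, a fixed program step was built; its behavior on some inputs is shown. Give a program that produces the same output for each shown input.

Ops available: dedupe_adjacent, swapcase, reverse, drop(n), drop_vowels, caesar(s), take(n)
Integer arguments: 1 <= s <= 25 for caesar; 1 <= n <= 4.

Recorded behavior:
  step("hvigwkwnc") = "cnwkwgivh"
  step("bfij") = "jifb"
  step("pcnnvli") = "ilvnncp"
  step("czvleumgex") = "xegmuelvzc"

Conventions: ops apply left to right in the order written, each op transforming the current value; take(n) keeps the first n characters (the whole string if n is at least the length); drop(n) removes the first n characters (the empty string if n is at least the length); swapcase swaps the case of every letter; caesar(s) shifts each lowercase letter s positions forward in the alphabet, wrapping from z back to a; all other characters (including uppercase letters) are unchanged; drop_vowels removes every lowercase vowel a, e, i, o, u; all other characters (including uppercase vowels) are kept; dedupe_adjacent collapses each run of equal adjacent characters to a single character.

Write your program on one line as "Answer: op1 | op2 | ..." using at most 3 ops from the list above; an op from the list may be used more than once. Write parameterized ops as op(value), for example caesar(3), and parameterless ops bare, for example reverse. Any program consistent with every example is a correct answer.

swapcase | reverse | swapcase

Check, running the answer program on each example:
  "hvigwkwnc" -> "HVIGWKWNC" -> "CNWKWGIVH" -> "cnwkwgivh"
  "bfij" -> "BFIJ" -> "JIFB" -> "jifb"
  "pcnnvli" -> "PCNNVLI" -> "ILVNNCP" -> "ilvnncp"
  "czvleumgex" -> "CZVLEUMGEX" -> "XEGMUELVZC" -> "xegmuelvzc"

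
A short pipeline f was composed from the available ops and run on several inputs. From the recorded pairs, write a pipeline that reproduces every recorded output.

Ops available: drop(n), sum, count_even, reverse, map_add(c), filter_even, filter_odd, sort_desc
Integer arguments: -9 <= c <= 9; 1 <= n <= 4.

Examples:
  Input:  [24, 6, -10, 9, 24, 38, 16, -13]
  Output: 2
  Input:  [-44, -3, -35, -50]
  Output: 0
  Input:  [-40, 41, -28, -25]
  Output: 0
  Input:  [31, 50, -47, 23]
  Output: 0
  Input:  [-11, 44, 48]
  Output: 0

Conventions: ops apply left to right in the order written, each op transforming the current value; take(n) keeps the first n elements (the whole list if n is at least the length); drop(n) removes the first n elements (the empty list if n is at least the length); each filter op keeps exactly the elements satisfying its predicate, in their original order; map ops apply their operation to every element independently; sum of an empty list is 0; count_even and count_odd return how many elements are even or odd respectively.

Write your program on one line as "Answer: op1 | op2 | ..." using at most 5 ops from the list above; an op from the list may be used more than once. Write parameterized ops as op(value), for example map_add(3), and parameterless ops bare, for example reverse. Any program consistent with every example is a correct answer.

sort_desc | drop(2) | drop(2) | count_even

Check, running the answer program on each example:
  [24, 6, -10, 9, 24, 38, 16, -13] -> [38, 24, 24, 16, 9, 6, -10, -13] -> [24, 16, 9, 6, -10, -13] -> [9, 6, -10, -13] -> 2
  [-44, -3, -35, -50] -> [-3, -35, -44, -50] -> [-44, -50] -> [] -> 0
  [-40, 41, -28, -25] -> [41, -25, -28, -40] -> [-28, -40] -> [] -> 0
  [31, 50, -47, 23] -> [50, 31, 23, -47] -> [23, -47] -> [] -> 0
  [-11, 44, 48] -> [48, 44, -11] -> [-11] -> [] -> 0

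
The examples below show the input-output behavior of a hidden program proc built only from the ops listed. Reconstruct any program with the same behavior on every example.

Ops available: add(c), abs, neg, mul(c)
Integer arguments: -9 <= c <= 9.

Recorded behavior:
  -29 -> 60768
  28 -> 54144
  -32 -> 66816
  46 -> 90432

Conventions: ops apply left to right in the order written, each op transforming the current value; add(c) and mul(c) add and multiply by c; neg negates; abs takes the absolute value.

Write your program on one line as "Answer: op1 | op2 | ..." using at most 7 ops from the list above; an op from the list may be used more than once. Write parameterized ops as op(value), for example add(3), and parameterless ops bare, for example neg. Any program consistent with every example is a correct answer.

mul(-7) | add(8) | abs | mul(6) | mul(6) | mul(8)

Check, running the answer program on each example:
  -29 -> 203 -> 211 -> 211 -> 1266 -> 7596 -> 60768
  28 -> -196 -> -188 -> 188 -> 1128 -> 6768 -> 54144
  -32 -> 224 -> 232 -> 232 -> 1392 -> 8352 -> 66816
  46 -> -322 -> -314 -> 314 -> 1884 -> 11304 -> 90432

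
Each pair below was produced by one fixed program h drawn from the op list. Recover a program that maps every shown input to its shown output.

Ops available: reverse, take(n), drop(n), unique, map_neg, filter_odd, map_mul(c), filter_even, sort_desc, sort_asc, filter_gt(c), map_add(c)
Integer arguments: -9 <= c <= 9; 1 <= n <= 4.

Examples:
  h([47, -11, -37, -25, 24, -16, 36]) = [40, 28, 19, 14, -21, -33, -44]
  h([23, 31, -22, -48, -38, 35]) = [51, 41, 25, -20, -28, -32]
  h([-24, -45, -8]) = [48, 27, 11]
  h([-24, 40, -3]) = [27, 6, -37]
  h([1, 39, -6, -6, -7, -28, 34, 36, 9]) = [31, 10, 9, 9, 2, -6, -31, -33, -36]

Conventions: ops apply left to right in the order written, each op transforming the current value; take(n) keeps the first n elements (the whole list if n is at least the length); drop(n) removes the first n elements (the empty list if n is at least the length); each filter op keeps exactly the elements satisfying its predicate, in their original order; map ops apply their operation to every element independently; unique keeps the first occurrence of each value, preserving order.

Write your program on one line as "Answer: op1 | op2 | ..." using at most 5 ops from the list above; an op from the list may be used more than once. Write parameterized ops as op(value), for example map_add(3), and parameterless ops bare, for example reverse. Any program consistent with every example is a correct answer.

map_neg | sort_asc | sort_desc | map_add(3)

Check, running the answer program on each example:
  [47, -11, -37, -25, 24, -16, 36] -> [-47, 11, 37, 25, -24, 16, -36] -> [-47, -36, -24, 11, 16, 25, 37] -> [37, 25, 16, 11, -24, -36, -47] -> [40, 28, 19, 14, -21, -33, -44]
  [23, 31, -22, -48, -38, 35] -> [-23, -31, 22, 48, 38, -35] -> [-35, -31, -23, 22, 38, 48] -> [48, 38, 22, -23, -31, -35] -> [51, 41, 25, -20, -28, -32]
  [-24, -45, -8] -> [24, 45, 8] -> [8, 24, 45] -> [45, 24, 8] -> [48, 27, 11]
  [-24, 40, -3] -> [24, -40, 3] -> [-40, 3, 24] -> [24, 3, -40] -> [27, 6, -37]
  [1, 39, -6, -6, -7, -28, 34, 36, 9] -> [-1, -39, 6, 6, 7, 28, -34, -36, -9] -> [-39, -36, -34, -9, -1, 6, 6, 7, 28] -> [28, 7, 6, 6, -1, -9, -34, -36, -39] -> [31, 10, 9, 9, 2, -6, -31, -33, -36]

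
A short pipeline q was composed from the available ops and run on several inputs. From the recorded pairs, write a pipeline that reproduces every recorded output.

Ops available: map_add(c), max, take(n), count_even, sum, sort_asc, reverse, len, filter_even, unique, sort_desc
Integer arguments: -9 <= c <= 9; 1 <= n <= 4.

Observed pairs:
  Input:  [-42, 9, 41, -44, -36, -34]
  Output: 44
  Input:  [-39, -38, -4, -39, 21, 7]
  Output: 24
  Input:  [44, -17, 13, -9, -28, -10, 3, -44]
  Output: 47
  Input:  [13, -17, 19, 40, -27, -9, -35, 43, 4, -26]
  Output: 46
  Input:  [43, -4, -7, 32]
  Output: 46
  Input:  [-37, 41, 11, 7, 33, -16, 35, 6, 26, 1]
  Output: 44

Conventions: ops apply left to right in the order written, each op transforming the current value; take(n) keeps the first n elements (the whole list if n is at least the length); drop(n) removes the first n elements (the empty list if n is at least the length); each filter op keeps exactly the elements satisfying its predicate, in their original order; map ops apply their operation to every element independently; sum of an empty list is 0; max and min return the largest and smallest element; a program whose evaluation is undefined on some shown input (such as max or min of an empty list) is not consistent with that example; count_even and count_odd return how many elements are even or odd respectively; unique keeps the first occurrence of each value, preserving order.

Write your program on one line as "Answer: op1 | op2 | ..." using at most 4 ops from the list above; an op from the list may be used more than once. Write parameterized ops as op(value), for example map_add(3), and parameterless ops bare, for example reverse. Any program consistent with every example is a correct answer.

reverse | map_add(3) | reverse | max

Check, running the answer program on each example:
  [-42, 9, 41, -44, -36, -34] -> [-34, -36, -44, 41, 9, -42] -> [-31, -33, -41, 44, 12, -39] -> [-39, 12, 44, -41, -33, -31] -> 44
  [-39, -38, -4, -39, 21, 7] -> [7, 21, -39, -4, -38, -39] -> [10, 24, -36, -1, -35, -36] -> [-36, -35, -1, -36, 24, 10] -> 24
  [44, -17, 13, -9, -28, -10, 3, -44] -> [-44, 3, -10, -28, -9, 13, -17, 44] -> [-41, 6, -7, -25, -6, 16, -14, 47] -> [47, -14, 16, -6, -25, -7, 6, -41] -> 47
  [13, -17, 19, 40, -27, -9, -35, 43, 4, -26] -> [-26, 4, 43, -35, -9, -27, 40, 19, -17, 13] -> [-23, 7, 46, -32, -6, -24, 43, 22, -14, 16] -> [16, -14, 22, 43, -24, -6, -32, 46, 7, -23] -> 46
  [43, -4, -7, 32] -> [32, -7, -4, 43] -> [35, -4, -1, 46] -> [46, -1, -4, 35] -> 46
  [-37, 41, 11, 7, 33, -16, 35, 6, 26, 1] -> [1, 26, 6, 35, -16, 33, 7, 11, 41, -37] -> [4, 29, 9, 38, -13, 36, 10, 14, 44, -34] -> [-34, 44, 14, 10, 36, -13, 38, 9, 29, 4] -> 44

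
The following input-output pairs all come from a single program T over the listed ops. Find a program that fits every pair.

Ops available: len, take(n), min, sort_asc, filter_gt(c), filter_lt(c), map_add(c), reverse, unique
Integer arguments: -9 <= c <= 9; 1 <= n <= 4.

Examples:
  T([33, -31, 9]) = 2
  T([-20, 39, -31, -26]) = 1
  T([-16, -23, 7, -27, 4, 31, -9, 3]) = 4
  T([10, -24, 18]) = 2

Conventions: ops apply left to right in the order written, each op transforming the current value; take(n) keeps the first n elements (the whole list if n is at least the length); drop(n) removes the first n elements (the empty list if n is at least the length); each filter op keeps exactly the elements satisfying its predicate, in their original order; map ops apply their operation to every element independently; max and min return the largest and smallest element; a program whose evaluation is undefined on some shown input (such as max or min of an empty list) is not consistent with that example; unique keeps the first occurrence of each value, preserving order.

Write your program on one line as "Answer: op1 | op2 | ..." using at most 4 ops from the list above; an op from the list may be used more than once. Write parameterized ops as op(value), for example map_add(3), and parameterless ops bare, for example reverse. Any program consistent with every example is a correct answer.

reverse | filter_gt(-5) | sort_asc | len

Check, running the answer program on each example:
  [33, -31, 9] -> [9, -31, 33] -> [9, 33] -> [9, 33] -> 2
  [-20, 39, -31, -26] -> [-26, -31, 39, -20] -> [39] -> [39] -> 1
  [-16, -23, 7, -27, 4, 31, -9, 3] -> [3, -9, 31, 4, -27, 7, -23, -16] -> [3, 31, 4, 7] -> [3, 4, 7, 31] -> 4
  [10, -24, 18] -> [18, -24, 10] -> [18, 10] -> [10, 18] -> 2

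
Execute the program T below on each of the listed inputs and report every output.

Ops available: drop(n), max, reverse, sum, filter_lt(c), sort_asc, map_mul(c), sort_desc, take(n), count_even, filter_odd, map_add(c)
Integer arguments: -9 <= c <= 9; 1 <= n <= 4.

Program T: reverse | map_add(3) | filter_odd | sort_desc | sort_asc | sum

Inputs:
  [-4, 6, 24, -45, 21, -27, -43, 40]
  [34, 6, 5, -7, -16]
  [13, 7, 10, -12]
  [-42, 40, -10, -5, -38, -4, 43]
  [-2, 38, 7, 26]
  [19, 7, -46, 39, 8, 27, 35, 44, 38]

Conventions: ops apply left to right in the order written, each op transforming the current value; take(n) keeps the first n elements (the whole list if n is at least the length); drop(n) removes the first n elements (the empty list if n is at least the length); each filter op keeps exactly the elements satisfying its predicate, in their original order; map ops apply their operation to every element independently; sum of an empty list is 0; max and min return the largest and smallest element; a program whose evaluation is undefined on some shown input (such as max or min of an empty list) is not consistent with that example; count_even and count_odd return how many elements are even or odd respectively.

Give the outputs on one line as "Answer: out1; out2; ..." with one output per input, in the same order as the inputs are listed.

Execution, op by op:
  [-4, 6, 24, -45, 21, -27, -43, 40] -> [40, -43, -27, 21, -45, 24, 6, -4] -> [43, -40, -24, 24, -42, 27, 9, -1] -> [43, 27, 9, -1] -> [43, 27, 9, -1] -> [-1, 9, 27, 43] -> 78
  [34, 6, 5, -7, -16] -> [-16, -7, 5, 6, 34] -> [-13, -4, 8, 9, 37] -> [-13, 9, 37] -> [37, 9, -13] -> [-13, 9, 37] -> 33
  [13, 7, 10, -12] -> [-12, 10, 7, 13] -> [-9, 13, 10, 16] -> [-9, 13] -> [13, -9] -> [-9, 13] -> 4
  [-42, 40, -10, -5, -38, -4, 43] -> [43, -4, -38, -5, -10, 40, -42] -> [46, -1, -35, -2, -7, 43, -39] -> [-1, -35, -7, 43, -39] -> [43, -1, -7, -35, -39] -> [-39, -35, -7, -1, 43] -> -39
  [-2, 38, 7, 26] -> [26, 7, 38, -2] -> [29, 10, 41, 1] -> [29, 41, 1] -> [41, 29, 1] -> [1, 29, 41] -> 71
  [19, 7, -46, 39, 8, 27, 35, 44, 38] -> [38, 44, 35, 27, 8, 39, -46, 7, 19] -> [41, 47, 38, 30, 11, 42, -43, 10, 22] -> [41, 47, 11, -43] -> [47, 41, 11, -43] -> [-43, 11, 41, 47] -> 56

78; 33; 4; -39; 71; 56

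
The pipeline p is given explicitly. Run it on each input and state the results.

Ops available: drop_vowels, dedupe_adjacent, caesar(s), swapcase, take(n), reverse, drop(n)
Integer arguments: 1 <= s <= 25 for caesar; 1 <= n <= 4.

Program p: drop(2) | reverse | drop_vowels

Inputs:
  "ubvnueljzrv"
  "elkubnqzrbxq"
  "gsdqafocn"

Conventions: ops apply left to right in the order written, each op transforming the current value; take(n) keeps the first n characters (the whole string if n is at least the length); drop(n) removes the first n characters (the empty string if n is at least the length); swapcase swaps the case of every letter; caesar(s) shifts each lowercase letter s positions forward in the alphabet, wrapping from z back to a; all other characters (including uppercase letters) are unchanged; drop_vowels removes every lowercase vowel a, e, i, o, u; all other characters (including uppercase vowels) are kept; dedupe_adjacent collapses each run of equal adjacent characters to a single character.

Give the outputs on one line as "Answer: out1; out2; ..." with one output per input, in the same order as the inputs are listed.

"vrzjlnv"; "qxbrzqnbk"; "ncfqd"

Execution, op by op:
  "ubvnueljzrv" -> "vnueljzrv" -> "vrzjleunv" -> "vrzjlnv"
  "elkubnqzrbxq" -> "kubnqzrbxq" -> "qxbrzqnbuk" -> "qxbrzqnbk"
  "gsdqafocn" -> "dqafocn" -> "ncofaqd" -> "ncfqd"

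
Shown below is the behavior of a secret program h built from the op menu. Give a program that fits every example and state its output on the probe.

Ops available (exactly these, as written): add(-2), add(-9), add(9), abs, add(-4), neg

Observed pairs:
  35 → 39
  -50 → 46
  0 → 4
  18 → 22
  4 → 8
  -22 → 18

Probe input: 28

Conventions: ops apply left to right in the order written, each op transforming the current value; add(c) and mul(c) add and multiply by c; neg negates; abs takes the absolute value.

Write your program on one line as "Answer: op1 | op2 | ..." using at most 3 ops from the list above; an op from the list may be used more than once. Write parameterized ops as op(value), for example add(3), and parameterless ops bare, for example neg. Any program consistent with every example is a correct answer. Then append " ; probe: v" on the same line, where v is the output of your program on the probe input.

neg | add(-4) | abs ; probe: 32

Check, running the answer program on each example:
  35 -> -35 -> -39 -> 39
  -50 -> 50 -> 46 -> 46
  0 -> 0 -> -4 -> 4
  18 -> -18 -> -22 -> 22
  4 -> -4 -> -8 -> 8
  -22 -> 22 -> 18 -> 18
  probe: 28 -> -28 -> -32 -> 32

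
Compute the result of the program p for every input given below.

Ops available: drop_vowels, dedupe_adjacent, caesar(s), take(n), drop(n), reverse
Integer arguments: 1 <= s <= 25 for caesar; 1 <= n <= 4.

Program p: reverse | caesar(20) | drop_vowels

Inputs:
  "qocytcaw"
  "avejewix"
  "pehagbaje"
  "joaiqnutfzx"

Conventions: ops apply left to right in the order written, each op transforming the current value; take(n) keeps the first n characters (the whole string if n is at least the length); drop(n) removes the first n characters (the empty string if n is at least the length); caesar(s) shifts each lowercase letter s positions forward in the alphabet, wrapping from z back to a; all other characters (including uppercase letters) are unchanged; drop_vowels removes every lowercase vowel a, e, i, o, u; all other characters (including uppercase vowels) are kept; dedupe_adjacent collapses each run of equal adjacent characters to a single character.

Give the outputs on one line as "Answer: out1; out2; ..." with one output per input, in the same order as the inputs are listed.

"qwnswk"; "rcqydyp"; "ydvbyj"; "rtznhkcd"

Execution, op by op:
  "qocytcaw" -> "wactycoq" -> "quwnswik" -> "qwnswk"
  "avejewix" -> "xiwejeva" -> "rcqydypu" -> "rcqydyp"
  "pehagbaje" -> "ejabgahep" -> "yduvaubyj" -> "ydvbyj"
  "joaiqnutfzx" -> "xzftunqiaoj" -> "rtznohkcuid" -> "rtznhkcd"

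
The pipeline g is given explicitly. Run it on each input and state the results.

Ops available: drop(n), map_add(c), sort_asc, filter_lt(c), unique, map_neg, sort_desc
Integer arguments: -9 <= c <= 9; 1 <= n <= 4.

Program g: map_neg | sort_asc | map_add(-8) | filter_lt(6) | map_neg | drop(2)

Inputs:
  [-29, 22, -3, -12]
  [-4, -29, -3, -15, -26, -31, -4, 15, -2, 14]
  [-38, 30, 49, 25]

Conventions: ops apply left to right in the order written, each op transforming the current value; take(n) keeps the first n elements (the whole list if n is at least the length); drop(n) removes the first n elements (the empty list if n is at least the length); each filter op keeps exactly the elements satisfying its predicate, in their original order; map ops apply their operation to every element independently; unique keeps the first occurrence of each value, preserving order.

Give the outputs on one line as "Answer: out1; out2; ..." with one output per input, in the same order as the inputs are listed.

[-4]; [6, 5, 4, 4]; [33]

Execution, op by op:
  [-29, 22, -3, -12] -> [29, -22, 3, 12] -> [-22, 3, 12, 29] -> [-30, -5, 4, 21] -> [-30, -5, 4] -> [30, 5, -4] -> [-4]
  [-4, -29, -3, -15, -26, -31, -4, 15, -2, 14] -> [4, 29, 3, 15, 26, 31, 4, -15, 2, -14] -> [-15, -14, 2, 3, 4, 4, 15, 26, 29, 31] -> [-23, -22, -6, -5, -4, -4, 7, 18, 21, 23] -> [-23, -22, -6, -5, -4, -4] -> [23, 22, 6, 5, 4, 4] -> [6, 5, 4, 4]
  [-38, 30, 49, 25] -> [38, -30, -49, -25] -> [-49, -30, -25, 38] -> [-57, -38, -33, 30] -> [-57, -38, -33] -> [57, 38, 33] -> [33]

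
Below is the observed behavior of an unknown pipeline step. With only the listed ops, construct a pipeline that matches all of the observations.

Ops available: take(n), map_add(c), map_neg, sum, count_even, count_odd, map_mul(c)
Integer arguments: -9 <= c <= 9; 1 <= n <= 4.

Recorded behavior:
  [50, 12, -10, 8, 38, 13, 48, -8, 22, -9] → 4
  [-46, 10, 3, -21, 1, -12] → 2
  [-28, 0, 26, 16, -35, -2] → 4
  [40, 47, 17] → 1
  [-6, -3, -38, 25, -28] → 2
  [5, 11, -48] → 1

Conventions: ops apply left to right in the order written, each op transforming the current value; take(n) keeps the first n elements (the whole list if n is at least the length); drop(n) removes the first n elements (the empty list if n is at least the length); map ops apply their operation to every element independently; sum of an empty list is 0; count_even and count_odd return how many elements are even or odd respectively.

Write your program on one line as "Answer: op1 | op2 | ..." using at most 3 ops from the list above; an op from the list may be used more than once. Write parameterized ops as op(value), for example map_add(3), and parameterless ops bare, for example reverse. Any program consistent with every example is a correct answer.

map_mul(7) | take(4) | count_even

Check, running the answer program on each example:
  [50, 12, -10, 8, 38, 13, 48, -8, 22, -9] -> [350, 84, -70, 56, 266, 91, 336, -56, 154, -63] -> [350, 84, -70, 56] -> 4
  [-46, 10, 3, -21, 1, -12] -> [-322, 70, 21, -147, 7, -84] -> [-322, 70, 21, -147] -> 2
  [-28, 0, 26, 16, -35, -2] -> [-196, 0, 182, 112, -245, -14] -> [-196, 0, 182, 112] -> 4
  [40, 47, 17] -> [280, 329, 119] -> [280, 329, 119] -> 1
  [-6, -3, -38, 25, -28] -> [-42, -21, -266, 175, -196] -> [-42, -21, -266, 175] -> 2
  [5, 11, -48] -> [35, 77, -336] -> [35, 77, -336] -> 1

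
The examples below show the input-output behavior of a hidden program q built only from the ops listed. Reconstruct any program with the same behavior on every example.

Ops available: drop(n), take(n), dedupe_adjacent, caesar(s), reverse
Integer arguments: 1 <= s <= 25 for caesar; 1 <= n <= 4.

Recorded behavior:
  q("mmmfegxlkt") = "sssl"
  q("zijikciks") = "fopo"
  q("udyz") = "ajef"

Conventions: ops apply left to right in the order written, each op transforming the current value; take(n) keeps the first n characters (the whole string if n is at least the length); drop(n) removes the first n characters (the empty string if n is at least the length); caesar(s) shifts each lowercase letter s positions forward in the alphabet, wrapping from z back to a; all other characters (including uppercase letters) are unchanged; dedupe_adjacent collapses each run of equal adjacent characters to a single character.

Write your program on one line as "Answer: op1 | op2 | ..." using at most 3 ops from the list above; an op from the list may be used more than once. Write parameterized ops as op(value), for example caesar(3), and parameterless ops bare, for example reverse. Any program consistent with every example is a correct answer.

caesar(6) | take(4)

Check, running the answer program on each example:
  "mmmfegxlkt" -> "ssslkmdrqz" -> "sssl"
  "zijikciks" -> "fopoqioqy" -> "fopo"
  "udyz" -> "ajef" -> "ajef"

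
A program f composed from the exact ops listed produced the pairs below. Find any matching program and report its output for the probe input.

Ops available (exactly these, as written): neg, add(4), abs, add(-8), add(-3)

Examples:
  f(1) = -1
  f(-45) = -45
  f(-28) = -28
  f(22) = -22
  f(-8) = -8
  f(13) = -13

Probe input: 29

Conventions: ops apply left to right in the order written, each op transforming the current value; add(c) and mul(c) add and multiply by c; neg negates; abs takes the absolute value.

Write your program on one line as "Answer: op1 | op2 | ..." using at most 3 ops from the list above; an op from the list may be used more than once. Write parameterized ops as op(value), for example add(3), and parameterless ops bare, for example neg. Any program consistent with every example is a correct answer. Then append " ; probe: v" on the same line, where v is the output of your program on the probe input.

abs | neg ; probe: -29

Check, running the answer program on each example:
  1 -> 1 -> -1
  -45 -> 45 -> -45
  -28 -> 28 -> -28
  22 -> 22 -> -22
  -8 -> 8 -> -8
  13 -> 13 -> -13
  probe: 29 -> 29 -> -29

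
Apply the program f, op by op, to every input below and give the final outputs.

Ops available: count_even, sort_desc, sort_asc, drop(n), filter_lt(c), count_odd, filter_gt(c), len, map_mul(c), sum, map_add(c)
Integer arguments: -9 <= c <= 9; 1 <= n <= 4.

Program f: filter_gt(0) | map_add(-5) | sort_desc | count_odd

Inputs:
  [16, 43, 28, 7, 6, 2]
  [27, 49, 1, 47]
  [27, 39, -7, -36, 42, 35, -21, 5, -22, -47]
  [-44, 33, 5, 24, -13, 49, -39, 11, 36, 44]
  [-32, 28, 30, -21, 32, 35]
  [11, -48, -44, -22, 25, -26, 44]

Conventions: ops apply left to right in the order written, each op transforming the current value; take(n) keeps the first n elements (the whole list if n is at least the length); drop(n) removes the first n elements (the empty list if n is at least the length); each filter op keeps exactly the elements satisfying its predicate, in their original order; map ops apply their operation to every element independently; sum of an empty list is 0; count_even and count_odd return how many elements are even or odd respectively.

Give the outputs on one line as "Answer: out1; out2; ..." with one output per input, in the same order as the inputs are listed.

4; 0; 1; 3; 3; 1

Execution, op by op:
  [16, 43, 28, 7, 6, 2] -> [16, 43, 28, 7, 6, 2] -> [11, 38, 23, 2, 1, -3] -> [38, 23, 11, 2, 1, -3] -> 4
  [27, 49, 1, 47] -> [27, 49, 1, 47] -> [22, 44, -4, 42] -> [44, 42, 22, -4] -> 0
  [27, 39, -7, -36, 42, 35, -21, 5, -22, -47] -> [27, 39, 42, 35, 5] -> [22, 34, 37, 30, 0] -> [37, 34, 30, 22, 0] -> 1
  [-44, 33, 5, 24, -13, 49, -39, 11, 36, 44] -> [33, 5, 24, 49, 11, 36, 44] -> [28, 0, 19, 44, 6, 31, 39] -> [44, 39, 31, 28, 19, 6, 0] -> 3
  [-32, 28, 30, -21, 32, 35] -> [28, 30, 32, 35] -> [23, 25, 27, 30] -> [30, 27, 25, 23] -> 3
  [11, -48, -44, -22, 25, -26, 44] -> [11, 25, 44] -> [6, 20, 39] -> [39, 20, 6] -> 1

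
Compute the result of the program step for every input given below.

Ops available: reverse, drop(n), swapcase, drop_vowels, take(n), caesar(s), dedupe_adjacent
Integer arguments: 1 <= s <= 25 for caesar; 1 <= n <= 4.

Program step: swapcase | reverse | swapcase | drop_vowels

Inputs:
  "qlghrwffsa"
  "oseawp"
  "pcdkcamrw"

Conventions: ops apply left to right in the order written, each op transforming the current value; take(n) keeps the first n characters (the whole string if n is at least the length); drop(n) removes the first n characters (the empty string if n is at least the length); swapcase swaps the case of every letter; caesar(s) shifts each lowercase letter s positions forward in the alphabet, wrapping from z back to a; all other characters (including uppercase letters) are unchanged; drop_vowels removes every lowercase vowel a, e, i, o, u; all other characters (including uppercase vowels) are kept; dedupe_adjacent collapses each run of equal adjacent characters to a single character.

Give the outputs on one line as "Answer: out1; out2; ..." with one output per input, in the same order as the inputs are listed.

"sffwrhglq"; "pws"; "wrmckdcp"

Execution, op by op:
  "qlghrwffsa" -> "QLGHRWFFSA" -> "ASFFWRHGLQ" -> "asffwrhglq" -> "sffwrhglq"
  "oseawp" -> "OSEAWP" -> "PWAESO" -> "pwaeso" -> "pws"
  "pcdkcamrw" -> "PCDKCAMRW" -> "WRMACKDCP" -> "wrmackdcp" -> "wrmckdcp"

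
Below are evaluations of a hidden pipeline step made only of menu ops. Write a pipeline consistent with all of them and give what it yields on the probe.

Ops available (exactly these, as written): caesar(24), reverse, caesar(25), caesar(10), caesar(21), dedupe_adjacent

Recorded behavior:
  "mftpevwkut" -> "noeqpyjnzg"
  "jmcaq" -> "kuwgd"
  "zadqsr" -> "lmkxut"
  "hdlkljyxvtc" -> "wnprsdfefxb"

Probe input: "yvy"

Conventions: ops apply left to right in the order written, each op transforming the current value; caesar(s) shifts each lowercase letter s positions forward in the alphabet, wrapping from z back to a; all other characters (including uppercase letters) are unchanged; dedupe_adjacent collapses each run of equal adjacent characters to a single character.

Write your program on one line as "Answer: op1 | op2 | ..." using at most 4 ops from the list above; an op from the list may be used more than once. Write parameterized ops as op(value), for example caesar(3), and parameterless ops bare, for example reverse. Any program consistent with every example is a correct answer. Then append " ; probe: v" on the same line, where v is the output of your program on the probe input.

caesar(21) | reverse | caesar(25) ; probe: "sps"

Check, running the answer program on each example:
  "mftpevwkut" -> "haokzqrfpo" -> "opfrqzkoah" -> "noeqpyjnzg"
  "jmcaq" -> "ehxvl" -> "lvxhe" -> "kuwgd"
  "zadqsr" -> "uvylnm" -> "mnlyvu" -> "lmkxut"
  "hdlkljyxvtc" -> "cygfgetsqox" -> "xoqstegfgyc" -> "wnprsdfefxb"
  probe: "yvy" -> "tqt" -> "tqt" -> "sps"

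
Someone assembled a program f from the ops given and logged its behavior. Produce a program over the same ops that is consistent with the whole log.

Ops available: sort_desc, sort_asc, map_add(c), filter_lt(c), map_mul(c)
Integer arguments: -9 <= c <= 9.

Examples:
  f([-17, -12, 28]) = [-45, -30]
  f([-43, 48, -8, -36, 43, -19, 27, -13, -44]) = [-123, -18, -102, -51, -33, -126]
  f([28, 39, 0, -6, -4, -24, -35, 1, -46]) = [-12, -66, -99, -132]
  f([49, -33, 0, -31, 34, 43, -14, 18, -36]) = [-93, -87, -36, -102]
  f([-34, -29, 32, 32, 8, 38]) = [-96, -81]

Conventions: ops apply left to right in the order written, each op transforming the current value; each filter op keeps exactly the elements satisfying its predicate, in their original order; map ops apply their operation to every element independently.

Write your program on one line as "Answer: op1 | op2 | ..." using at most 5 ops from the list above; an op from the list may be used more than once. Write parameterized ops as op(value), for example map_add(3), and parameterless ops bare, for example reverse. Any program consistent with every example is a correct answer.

filter_lt(-4) | map_add(2) | map_mul(-3) | map_mul(-1)

Check, running the answer program on each example:
  [-17, -12, 28] -> [-17, -12] -> [-15, -10] -> [45, 30] -> [-45, -30]
  [-43, 48, -8, -36, 43, -19, 27, -13, -44] -> [-43, -8, -36, -19, -13, -44] -> [-41, -6, -34, -17, -11, -42] -> [123, 18, 102, 51, 33, 126] -> [-123, -18, -102, -51, -33, -126]
  [28, 39, 0, -6, -4, -24, -35, 1, -46] -> [-6, -24, -35, -46] -> [-4, -22, -33, -44] -> [12, 66, 99, 132] -> [-12, -66, -99, -132]
  [49, -33, 0, -31, 34, 43, -14, 18, -36] -> [-33, -31, -14, -36] -> [-31, -29, -12, -34] -> [93, 87, 36, 102] -> [-93, -87, -36, -102]
  [-34, -29, 32, 32, 8, 38] -> [-34, -29] -> [-32, -27] -> [96, 81] -> [-96, -81]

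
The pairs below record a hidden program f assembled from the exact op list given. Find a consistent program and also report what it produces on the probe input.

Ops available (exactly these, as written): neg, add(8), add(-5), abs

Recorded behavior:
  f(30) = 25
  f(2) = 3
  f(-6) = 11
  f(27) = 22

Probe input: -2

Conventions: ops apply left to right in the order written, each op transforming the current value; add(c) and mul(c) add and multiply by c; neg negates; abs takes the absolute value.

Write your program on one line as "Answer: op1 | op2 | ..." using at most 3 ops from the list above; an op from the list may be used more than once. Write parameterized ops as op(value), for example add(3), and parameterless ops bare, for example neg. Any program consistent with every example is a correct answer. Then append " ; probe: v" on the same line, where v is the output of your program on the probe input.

add(-5) | abs ; probe: 7

Check, running the answer program on each example:
  30 -> 25 -> 25
  2 -> -3 -> 3
  -6 -> -11 -> 11
  27 -> 22 -> 22
  probe: -2 -> -7 -> 7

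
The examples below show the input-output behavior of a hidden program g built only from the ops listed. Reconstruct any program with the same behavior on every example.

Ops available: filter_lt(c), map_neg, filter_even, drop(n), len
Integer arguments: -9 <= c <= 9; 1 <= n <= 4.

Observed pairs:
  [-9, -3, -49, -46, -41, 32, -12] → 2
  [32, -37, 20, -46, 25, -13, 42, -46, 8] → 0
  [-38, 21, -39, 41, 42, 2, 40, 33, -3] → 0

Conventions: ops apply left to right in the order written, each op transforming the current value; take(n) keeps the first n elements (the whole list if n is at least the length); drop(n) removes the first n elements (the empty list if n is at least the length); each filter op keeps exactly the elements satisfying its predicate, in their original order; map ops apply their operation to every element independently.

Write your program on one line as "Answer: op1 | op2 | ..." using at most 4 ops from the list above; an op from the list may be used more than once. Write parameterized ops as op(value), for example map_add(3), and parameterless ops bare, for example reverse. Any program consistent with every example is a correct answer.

filter_lt(6) | drop(4) | len

Check, running the answer program on each example:
  [-9, -3, -49, -46, -41, 32, -12] -> [-9, -3, -49, -46, -41, -12] -> [-41, -12] -> 2
  [32, -37, 20, -46, 25, -13, 42, -46, 8] -> [-37, -46, -13, -46] -> [] -> 0
  [-38, 21, -39, 41, 42, 2, 40, 33, -3] -> [-38, -39, 2, -3] -> [] -> 0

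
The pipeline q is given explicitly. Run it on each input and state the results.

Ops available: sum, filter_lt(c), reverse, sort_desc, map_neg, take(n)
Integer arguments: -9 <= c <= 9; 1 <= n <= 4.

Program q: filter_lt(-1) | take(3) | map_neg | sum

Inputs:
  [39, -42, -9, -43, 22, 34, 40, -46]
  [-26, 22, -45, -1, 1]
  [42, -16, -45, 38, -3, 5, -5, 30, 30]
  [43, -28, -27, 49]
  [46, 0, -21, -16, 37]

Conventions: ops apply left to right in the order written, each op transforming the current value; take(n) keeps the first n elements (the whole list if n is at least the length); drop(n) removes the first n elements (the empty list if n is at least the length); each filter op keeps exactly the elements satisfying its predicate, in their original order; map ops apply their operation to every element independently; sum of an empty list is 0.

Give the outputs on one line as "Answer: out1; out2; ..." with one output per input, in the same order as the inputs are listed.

94; 71; 64; 55; 37

Execution, op by op:
  [39, -42, -9, -43, 22, 34, 40, -46] -> [-42, -9, -43, -46] -> [-42, -9, -43] -> [42, 9, 43] -> 94
  [-26, 22, -45, -1, 1] -> [-26, -45] -> [-26, -45] -> [26, 45] -> 71
  [42, -16, -45, 38, -3, 5, -5, 30, 30] -> [-16, -45, -3, -5] -> [-16, -45, -3] -> [16, 45, 3] -> 64
  [43, -28, -27, 49] -> [-28, -27] -> [-28, -27] -> [28, 27] -> 55
  [46, 0, -21, -16, 37] -> [-21, -16] -> [-21, -16] -> [21, 16] -> 37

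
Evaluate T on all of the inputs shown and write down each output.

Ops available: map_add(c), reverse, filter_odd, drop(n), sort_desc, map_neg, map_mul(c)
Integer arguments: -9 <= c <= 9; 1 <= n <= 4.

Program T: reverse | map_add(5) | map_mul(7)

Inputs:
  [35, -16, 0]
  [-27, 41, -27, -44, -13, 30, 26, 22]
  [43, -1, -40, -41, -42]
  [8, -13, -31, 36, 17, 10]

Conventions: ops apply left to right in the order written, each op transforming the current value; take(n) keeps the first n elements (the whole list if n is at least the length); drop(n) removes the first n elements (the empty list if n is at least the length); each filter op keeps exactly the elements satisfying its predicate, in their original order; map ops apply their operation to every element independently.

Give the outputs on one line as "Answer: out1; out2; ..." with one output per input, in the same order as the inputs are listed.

Execution, op by op:
  [35, -16, 0] -> [0, -16, 35] -> [5, -11, 40] -> [35, -77, 280]
  [-27, 41, -27, -44, -13, 30, 26, 22] -> [22, 26, 30, -13, -44, -27, 41, -27] -> [27, 31, 35, -8, -39, -22, 46, -22] -> [189, 217, 245, -56, -273, -154, 322, -154]
  [43, -1, -40, -41, -42] -> [-42, -41, -40, -1, 43] -> [-37, -36, -35, 4, 48] -> [-259, -252, -245, 28, 336]
  [8, -13, -31, 36, 17, 10] -> [10, 17, 36, -31, -13, 8] -> [15, 22, 41, -26, -8, 13] -> [105, 154, 287, -182, -56, 91]

[35, -77, 280]; [189, 217, 245, -56, -273, -154, 322, -154]; [-259, -252, -245, 28, 336]; [105, 154, 287, -182, -56, 91]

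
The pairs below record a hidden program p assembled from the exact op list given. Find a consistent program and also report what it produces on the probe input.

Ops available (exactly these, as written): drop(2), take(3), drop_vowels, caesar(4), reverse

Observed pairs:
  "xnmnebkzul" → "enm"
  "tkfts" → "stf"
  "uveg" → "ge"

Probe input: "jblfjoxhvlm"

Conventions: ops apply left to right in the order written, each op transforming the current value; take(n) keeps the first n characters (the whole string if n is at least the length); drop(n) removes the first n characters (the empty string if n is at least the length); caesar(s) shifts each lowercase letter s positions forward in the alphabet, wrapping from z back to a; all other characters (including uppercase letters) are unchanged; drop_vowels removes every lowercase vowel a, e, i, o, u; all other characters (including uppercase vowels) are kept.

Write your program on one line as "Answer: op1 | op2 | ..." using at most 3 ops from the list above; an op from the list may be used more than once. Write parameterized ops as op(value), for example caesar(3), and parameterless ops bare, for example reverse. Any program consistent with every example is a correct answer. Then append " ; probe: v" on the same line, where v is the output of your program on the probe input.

drop(2) | take(3) | reverse ; probe: "jfl"

Check, running the answer program on each example:
  "xnmnebkzul" -> "mnebkzul" -> "mne" -> "enm"
  "tkfts" -> "fts" -> "fts" -> "stf"
  "uveg" -> "eg" -> "eg" -> "ge"
  probe: "jblfjoxhvlm" -> "lfjoxhvlm" -> "lfj" -> "jfl"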